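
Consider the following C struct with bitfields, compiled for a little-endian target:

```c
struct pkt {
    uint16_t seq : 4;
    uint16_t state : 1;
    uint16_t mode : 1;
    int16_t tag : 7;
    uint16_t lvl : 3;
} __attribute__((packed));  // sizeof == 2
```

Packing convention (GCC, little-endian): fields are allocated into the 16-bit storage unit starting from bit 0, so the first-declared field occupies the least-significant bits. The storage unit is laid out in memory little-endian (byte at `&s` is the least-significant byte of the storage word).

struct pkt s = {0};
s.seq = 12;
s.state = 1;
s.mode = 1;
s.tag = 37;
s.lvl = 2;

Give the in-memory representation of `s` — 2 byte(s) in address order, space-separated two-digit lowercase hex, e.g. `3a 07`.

seq:4 = 12 → 0xc << 0 → word 0x000c
state:1 = 1 → 0x1 << 4 → word 0x001c
mode:1 = 1 → 0x1 << 5 → word 0x003c
tag:7 = 37 → 0x25 << 6 → word 0x097c
lvl:3 = 2 → 0x2 << 13 → word 0x497c
word = 0x497c → little-endian bytes:
  [0]=0x7c  [1]=0x49

7c 49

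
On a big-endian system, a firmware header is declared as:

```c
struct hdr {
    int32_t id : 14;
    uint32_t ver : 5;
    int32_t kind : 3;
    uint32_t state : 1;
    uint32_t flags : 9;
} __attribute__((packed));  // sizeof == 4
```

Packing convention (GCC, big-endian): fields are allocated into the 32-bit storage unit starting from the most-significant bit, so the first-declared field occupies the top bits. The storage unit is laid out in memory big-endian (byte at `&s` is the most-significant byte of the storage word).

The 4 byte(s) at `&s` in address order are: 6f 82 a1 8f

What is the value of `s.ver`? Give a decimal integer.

21

[0]=0x6f [1]=0x82 [2]=0xa1 [3]=0x8f (big-endian) → word 0x6f82a18f
id [18+:14] = (word>>18) & 0x3fff = 7136
ver [13+:5] = (word>>13) & 0x1f = 21  ←
kind [10+:3] = (word>>10) & 0x7 = 0
state [9+:1] = (word>>9) & 0x1 = 0
flags [0+:9] = (word>>0) & 0x1ff = 399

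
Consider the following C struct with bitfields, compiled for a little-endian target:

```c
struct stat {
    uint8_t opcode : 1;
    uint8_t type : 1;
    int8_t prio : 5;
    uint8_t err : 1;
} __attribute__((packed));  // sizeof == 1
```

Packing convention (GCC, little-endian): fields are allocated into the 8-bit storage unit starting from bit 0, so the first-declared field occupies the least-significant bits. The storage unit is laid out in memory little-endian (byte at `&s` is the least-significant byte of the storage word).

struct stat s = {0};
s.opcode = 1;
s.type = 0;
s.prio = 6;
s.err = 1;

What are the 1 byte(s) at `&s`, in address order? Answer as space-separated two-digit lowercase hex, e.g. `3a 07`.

opcode:1 = 1 → 0x1 << 0 → word 0x01
type:1 = 0 → 0x0 << 1 → word 0x01
prio:5 = 6 → 0x6 << 2 → word 0x19
err:1 = 1 → 0x1 << 7 → word 0x99
word = 0x99 → little-endian bytes:
  [0]=0x99

99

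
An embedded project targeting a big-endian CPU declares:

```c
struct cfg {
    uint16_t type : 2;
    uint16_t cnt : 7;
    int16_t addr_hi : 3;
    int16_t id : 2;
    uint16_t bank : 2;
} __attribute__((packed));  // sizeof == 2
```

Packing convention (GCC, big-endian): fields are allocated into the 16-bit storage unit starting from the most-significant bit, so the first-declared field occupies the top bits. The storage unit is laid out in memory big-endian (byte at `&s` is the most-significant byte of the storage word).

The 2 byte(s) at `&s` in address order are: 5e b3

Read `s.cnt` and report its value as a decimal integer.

[0]=0x5e [1]=0xb3 (big-endian) → word 0x5eb3
type:2 @ bit 14 → (0x5eb3>>14)&0x3 = 0x1
cnt:7 @ bit 7 → (0x5eb3>>7)&0x7f = 0x3d  ←
addr_hi:3 @ bit 4 → (0x5eb3>>4)&0x7 = 0x3
id:2 @ bit 2 → (0x5eb3>>2)&0x3 = 0x0
bank:2 @ bit 0 → (0x5eb3>>0)&0x3 = 0x3

61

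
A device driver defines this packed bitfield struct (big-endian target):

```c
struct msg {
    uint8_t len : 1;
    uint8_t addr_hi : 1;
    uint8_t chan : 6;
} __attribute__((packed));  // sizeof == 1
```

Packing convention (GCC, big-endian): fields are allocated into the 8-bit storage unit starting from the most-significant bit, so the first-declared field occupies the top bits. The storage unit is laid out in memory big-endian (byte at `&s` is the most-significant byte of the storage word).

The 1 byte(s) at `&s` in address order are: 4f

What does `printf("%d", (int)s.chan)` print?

[0]=0x4f (big-endian) → word 0x4f
len [7+:1] = (word>>7) & 0x1 = 0
addr_hi [6+:1] = (word>>6) & 0x1 = 1
chan [0+:6] = (word>>0) & 0x3f = 15  ←

15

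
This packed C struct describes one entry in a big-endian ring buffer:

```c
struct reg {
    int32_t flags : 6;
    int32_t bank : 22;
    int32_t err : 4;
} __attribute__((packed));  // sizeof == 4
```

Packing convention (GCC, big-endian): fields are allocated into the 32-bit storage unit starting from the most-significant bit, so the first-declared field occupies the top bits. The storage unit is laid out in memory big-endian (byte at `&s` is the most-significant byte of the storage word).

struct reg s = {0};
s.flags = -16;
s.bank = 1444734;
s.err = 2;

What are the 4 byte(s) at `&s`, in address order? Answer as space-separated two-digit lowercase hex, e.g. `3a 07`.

c1 60 b7 e2

flags (6b) val=-16 bits=0x30 at bit 26: 0xc0000000
bank (22b) val=1444734 bits=0x160b7e at bit 4: 0xc160b7e0
err (4b) val=2 bits=0x2 at bit 0: 0xc160b7e2
word = 0xc160b7e2 → big-endian bytes:
  [0]=0xc1  [1]=0x60  [2]=0xb7  [3]=0xe2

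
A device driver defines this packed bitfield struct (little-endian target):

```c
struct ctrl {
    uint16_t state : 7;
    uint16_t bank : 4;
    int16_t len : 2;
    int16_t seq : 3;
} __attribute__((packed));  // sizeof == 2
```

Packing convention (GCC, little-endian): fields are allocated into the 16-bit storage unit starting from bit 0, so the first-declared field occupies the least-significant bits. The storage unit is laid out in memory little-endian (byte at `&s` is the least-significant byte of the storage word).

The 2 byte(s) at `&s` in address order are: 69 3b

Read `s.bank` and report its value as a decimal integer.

6

[0]=0x69 [1]=0x3b (little-endian) → word 0x3b69
state:7 @ bit 0 → (0x3b69>>0)&0x7f = 0x69
bank:4 @ bit 7 → (0x3b69>>7)&0xf = 0x6  ←
len:2 @ bit 11 → (0x3b69>>11)&0x3 = 0x3
seq:3 @ bit 13 → (0x3b69>>13)&0x7 = 0x1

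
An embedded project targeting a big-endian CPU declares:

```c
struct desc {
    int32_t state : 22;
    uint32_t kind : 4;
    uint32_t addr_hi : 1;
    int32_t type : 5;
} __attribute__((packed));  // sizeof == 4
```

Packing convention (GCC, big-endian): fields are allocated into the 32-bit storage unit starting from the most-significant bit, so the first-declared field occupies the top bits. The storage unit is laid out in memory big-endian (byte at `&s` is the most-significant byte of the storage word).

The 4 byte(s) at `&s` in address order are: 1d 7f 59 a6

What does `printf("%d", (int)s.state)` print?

[0]=0x1d [1]=0x7f [2]=0x59 [3]=0xa6 (big-endian) → word 0x1d7f59a6
state [10+:22] = (word>>10) & 0x3fffff = 483286  ←
kind [6+:4] = (word>>6) & 0xf = 6
addr_hi [5+:1] = (word>>5) & 0x1 = 1
type [0+:5] = (word>>0) & 0x1f = 6
state signed 22b, MSB=0: value = 483286

483286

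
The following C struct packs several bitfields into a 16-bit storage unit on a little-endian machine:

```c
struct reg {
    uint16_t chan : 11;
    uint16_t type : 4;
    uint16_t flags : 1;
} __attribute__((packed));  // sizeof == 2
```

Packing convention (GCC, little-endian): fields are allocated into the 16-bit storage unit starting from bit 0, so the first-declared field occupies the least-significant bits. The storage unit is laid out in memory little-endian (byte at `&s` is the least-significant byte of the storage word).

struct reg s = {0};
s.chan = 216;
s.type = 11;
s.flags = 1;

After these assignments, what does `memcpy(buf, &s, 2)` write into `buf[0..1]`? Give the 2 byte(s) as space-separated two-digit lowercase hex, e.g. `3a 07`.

d8 d8

chan:11 = 216 → 0xd8 << 0 → word 0x00d8
type:4 = 11 → 0xb << 11 → word 0x58d8
flags:1 = 1 → 0x1 << 15 → word 0xd8d8
word = 0xd8d8 → little-endian bytes:
  [0]=0xd8  [1]=0xd8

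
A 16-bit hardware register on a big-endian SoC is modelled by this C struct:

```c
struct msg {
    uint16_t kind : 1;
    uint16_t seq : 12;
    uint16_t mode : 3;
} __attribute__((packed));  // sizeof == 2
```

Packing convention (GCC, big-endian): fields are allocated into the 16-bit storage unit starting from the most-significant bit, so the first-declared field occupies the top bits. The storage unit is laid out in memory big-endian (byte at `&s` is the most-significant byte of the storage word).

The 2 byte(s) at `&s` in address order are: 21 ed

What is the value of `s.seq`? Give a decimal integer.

[0]=0x21 [1]=0xed (big-endian) → word 0x21ed
kind [15+:1] = (word>>15) & 0x1 = 0
seq [3+:12] = (word>>3) & 0xfff = 1085  ←
mode [0+:3] = (word>>0) & 0x7 = 5

1085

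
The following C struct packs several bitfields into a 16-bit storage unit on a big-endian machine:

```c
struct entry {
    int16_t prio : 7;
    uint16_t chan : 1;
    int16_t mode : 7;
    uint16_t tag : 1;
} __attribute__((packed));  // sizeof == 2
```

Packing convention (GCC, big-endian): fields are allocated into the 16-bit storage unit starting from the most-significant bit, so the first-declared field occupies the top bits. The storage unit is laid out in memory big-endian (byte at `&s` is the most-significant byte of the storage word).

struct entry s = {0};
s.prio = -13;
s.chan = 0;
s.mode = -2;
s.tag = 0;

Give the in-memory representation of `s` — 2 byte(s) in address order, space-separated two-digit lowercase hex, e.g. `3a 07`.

e6 fc

prio:7 = -13 → 0x73 << 9 → word 0xe600
chan:1 = 0 → 0x0 << 8 → word 0xe600
mode:7 = -2 → 0x7e << 1 → word 0xe6fc
tag:1 = 0 → 0x0 << 0 → word 0xe6fc
word = 0xe6fc → big-endian bytes:
  [0]=0xe6  [1]=0xfc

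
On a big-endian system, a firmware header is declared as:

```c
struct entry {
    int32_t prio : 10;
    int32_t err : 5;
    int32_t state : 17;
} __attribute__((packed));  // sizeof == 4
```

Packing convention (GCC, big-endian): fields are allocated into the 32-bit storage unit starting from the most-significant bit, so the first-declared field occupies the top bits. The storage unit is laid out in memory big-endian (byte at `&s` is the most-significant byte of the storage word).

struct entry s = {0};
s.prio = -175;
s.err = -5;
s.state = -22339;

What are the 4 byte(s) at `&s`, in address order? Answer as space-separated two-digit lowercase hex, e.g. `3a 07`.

[22+:10] prio=-175 & 0x3ff = 0x351; word=0xd4400000
[17+:5] err=-5 & 0x1f = 0x1b; word=0xd4760000
[0+:17] state=-22339 & 0x1ffff = 0x1a8bd; word=0xd477a8bd
word = 0xd477a8bd → big-endian bytes:
  [0]=0xd4  [1]=0x77  [2]=0xa8  [3]=0xbd

d4 77 a8 bd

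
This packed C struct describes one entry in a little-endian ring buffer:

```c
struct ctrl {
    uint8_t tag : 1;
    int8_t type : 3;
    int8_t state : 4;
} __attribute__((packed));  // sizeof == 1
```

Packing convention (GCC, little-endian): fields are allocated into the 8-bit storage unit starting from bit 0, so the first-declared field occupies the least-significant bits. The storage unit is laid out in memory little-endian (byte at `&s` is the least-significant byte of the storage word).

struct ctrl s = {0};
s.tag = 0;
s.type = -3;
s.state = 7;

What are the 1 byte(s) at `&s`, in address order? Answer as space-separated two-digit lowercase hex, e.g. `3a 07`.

tag:1 = 0 → 0x0 << 0 → word 0x00
type:3 = -3 → 0x5 << 1 → word 0x0a
state:4 = 7 → 0x7 << 4 → word 0x7a
word = 0x7a → little-endian bytes:
  [0]=0x7a

7a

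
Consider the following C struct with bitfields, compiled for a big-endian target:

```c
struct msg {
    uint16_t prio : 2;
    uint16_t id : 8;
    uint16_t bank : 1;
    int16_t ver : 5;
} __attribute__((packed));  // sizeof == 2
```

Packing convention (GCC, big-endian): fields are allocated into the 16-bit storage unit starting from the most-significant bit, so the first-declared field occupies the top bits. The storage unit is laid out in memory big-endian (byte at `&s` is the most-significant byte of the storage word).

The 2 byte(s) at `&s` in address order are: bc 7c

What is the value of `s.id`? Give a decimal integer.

[0]=0xbc [1]=0x7c (big-endian) → word 0xbc7c
prio:2 @ bit 14 → (0xbc7c>>14)&0x3 = 0x2
id:8 @ bit 6 → (0xbc7c>>6)&0xff = 0xf1  ←
bank:1 @ bit 5 → (0xbc7c>>5)&0x1 = 0x1
ver:5 @ bit 0 → (0xbc7c>>0)&0x1f = 0x1c

241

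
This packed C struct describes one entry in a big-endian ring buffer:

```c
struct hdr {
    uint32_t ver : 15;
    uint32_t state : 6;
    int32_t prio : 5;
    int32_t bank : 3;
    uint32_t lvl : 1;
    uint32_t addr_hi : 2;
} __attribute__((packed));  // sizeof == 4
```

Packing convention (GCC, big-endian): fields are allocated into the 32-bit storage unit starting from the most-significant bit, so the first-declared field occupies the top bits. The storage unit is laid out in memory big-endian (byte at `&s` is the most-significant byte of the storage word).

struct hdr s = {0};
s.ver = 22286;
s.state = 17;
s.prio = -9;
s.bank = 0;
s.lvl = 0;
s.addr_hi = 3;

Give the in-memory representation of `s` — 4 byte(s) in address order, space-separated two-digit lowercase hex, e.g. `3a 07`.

ae 1c 8d c3

ver (15b) val=22286 bits=0x570e at bit 17: 0xae1c0000
state (6b) val=17 bits=0x11 at bit 11: 0xae1c8800
prio (5b) val=-9 bits=0x17 at bit 6: 0xae1c8dc0
bank (3b) val=0 bits=0x0 at bit 3: 0xae1c8dc0
lvl (1b) val=0 bits=0x0 at bit 2: 0xae1c8dc0
addr_hi (2b) val=3 bits=0x3 at bit 0: 0xae1c8dc3
word = 0xae1c8dc3 → big-endian bytes:
  [0]=0xae  [1]=0x1c  [2]=0x8d  [3]=0xc3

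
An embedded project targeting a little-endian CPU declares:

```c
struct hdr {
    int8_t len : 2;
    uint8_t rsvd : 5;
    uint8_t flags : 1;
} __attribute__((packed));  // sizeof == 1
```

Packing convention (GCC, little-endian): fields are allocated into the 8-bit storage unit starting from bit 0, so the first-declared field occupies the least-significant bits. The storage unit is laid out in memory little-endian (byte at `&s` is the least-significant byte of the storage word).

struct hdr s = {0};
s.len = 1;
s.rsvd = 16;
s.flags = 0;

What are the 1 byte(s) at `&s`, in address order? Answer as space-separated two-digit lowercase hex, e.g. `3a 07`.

len (2b) val=1 bits=0x1 at bit 0: 0x01
rsvd (5b) val=16 bits=0x10 at bit 2: 0x41
flags (1b) val=0 bits=0x0 at bit 7: 0x41
word = 0x41 → little-endian bytes:
  [0]=0x41

41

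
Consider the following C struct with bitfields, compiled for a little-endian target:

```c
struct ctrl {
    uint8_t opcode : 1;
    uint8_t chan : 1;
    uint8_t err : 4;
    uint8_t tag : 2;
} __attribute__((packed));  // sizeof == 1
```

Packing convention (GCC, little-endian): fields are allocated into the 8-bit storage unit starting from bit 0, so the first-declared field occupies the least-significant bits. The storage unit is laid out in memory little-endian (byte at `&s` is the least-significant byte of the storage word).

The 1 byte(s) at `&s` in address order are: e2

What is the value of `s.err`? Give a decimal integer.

8

[0]=0xe2 (little-endian) → word 0xe2
opcode [0+:1] = (word>>0) & 0x1 = 0
chan [1+:1] = (word>>1) & 0x1 = 1
err [2+:4] = (word>>2) & 0xf = 8  ←
tag [6+:2] = (word>>6) & 0x3 = 3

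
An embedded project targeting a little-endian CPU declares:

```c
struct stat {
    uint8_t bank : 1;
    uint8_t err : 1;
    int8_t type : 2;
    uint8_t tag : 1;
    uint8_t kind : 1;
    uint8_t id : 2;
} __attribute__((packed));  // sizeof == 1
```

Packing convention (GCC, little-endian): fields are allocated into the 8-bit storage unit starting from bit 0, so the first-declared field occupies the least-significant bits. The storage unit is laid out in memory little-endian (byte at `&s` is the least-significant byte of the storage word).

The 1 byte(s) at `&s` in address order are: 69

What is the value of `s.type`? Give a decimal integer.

[0]=0x69 (little-endian) → word 0x69
bank [0+:1] = (word>>0) & 0x1 = 1
err [1+:1] = (word>>1) & 0x1 = 0
type [2+:2] = (word>>2) & 0x3 = 2  ←
tag [4+:1] = (word>>4) & 0x1 = 0
kind [5+:1] = (word>>5) & 0x1 = 1
id [6+:2] = (word>>6) & 0x3 = 1
type signed 2b, MSB=1: 2 - 4 = -2

-2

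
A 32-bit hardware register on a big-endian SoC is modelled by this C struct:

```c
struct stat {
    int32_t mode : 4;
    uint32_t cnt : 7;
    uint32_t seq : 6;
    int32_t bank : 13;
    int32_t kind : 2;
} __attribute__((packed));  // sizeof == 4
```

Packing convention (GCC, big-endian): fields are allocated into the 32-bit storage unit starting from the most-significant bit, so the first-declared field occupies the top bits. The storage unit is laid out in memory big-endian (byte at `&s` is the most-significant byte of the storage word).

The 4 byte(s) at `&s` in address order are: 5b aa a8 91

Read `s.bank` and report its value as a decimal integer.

[0]=0x5b [1]=0xaa [2]=0xa8 [3]=0x91 (big-endian) → word 0x5baaa891
mode [28+:4] = (word>>28) & 0xf = 5
cnt [21+:7] = (word>>21) & 0x7f = 93
seq [15+:6] = (word>>15) & 0x3f = 21
bank [2+:13] = (word>>2) & 0x1fff = 2596  ←
kind [0+:2] = (word>>0) & 0x3 = 1
bank signed 13b, MSB=0: value = 2596

2596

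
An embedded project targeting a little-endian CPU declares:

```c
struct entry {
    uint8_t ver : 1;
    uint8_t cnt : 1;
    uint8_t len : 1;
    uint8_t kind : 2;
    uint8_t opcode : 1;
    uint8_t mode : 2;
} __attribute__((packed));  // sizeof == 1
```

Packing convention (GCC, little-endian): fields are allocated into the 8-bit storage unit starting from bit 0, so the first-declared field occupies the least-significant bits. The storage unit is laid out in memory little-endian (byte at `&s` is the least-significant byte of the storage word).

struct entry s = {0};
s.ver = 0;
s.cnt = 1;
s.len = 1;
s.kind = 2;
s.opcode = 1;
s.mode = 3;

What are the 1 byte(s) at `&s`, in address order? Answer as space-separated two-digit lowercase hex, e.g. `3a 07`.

f6

[0+:1] ver=0 & 0x1 = 0x0; word=0x00
[1+:1] cnt=1 & 0x1 = 0x1; word=0x02
[2+:1] len=1 & 0x1 = 0x1; word=0x06
[3+:2] kind=2 & 0x3 = 0x2; word=0x16
[5+:1] opcode=1 & 0x1 = 0x1; word=0x36
[6+:2] mode=3 & 0x3 = 0x3; word=0xf6
word = 0xf6 → little-endian bytes:
  [0]=0xf6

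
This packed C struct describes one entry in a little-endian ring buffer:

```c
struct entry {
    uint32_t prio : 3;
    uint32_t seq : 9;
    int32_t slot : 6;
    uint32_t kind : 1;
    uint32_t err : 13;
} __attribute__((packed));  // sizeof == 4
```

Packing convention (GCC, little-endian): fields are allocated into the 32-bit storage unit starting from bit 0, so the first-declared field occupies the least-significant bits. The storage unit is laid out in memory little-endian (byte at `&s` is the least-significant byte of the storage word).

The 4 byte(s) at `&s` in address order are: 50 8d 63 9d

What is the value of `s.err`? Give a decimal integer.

5036

[0]=0x50 [1]=0x8d [2]=0x63 [3]=0x9d (little-endian) → word 0x9d638d50
prio [0+:3] = (word>>0) & 0x7 = 0
seq [3+:9] = (word>>3) & 0x1ff = 426
slot [12+:6] = (word>>12) & 0x3f = 56
kind [18+:1] = (word>>18) & 0x1 = 0
err [19+:13] = (word>>19) & 0x1fff = 5036  ←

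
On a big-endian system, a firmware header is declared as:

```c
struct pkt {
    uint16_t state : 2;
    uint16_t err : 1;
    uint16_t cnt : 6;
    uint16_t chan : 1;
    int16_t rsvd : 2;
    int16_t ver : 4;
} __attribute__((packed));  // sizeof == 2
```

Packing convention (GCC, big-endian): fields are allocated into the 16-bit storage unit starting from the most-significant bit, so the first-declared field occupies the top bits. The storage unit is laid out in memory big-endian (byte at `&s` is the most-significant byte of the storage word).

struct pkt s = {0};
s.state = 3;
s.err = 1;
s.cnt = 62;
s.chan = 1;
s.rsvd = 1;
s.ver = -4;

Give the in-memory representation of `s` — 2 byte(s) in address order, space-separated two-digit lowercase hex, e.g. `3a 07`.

ff 5c

state:2 = 3 → 0x3 << 14 → word 0xc000
err:1 = 1 → 0x1 << 13 → word 0xe000
cnt:6 = 62 → 0x3e << 7 → word 0xff00
chan:1 = 1 → 0x1 << 6 → word 0xff40
rsvd:2 = 1 → 0x1 << 4 → word 0xff50
ver:4 = -4 → 0xc << 0 → word 0xff5c
word = 0xff5c → big-endian bytes:
  [0]=0xff  [1]=0x5c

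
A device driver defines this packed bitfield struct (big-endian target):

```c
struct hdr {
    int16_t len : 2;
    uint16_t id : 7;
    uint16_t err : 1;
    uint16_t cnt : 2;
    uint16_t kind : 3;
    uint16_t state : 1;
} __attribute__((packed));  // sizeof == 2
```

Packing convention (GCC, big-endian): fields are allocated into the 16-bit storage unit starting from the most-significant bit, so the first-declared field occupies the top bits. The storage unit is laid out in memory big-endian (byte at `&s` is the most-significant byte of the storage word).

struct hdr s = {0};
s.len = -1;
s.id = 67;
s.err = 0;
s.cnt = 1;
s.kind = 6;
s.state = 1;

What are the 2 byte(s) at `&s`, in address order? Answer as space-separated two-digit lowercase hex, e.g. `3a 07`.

len (2b) val=-1 bits=0x3 at bit 14: 0xc000
id (7b) val=67 bits=0x43 at bit 7: 0xe180
err (1b) val=0 bits=0x0 at bit 6: 0xe180
cnt (2b) val=1 bits=0x1 at bit 4: 0xe190
kind (3b) val=6 bits=0x6 at bit 1: 0xe19c
state (1b) val=1 bits=0x1 at bit 0: 0xe19d
word = 0xe19d → big-endian bytes:
  [0]=0xe1  [1]=0x9d

e1 9d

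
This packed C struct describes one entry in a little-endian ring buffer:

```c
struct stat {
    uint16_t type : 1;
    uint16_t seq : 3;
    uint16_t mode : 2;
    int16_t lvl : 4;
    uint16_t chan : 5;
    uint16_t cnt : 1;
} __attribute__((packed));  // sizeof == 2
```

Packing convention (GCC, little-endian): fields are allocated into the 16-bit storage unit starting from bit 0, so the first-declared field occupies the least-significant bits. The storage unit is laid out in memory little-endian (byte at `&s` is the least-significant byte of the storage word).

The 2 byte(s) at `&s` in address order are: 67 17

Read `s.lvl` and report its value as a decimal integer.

[0]=0x67 [1]=0x17 (little-endian) → word 0x1767
type:1 @ bit 0 → (0x1767>>0)&0x1 = 0x1
seq:3 @ bit 1 → (0x1767>>1)&0x7 = 0x3
mode:2 @ bit 4 → (0x1767>>4)&0x3 = 0x2
lvl:4 @ bit 6 → (0x1767>>6)&0xf = 0xd  ←
chan:5 @ bit 10 → (0x1767>>10)&0x1f = 0x5
cnt:1 @ bit 15 → (0x1767>>15)&0x1 = 0x0
lvl signed 4b, MSB=1: 13 - 16 = -3

-3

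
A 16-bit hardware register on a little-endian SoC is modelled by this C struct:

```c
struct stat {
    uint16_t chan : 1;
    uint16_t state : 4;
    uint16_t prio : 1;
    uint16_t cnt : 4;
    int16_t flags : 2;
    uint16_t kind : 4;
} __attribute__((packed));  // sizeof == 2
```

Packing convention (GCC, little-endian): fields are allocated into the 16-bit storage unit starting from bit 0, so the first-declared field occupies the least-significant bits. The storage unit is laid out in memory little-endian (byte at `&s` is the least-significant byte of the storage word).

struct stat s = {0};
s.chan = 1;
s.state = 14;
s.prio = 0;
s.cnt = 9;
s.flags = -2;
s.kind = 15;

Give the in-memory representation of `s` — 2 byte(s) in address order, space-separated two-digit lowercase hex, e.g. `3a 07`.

[0+:1] chan=1 & 0x1 = 0x1; word=0x0001
[1+:4] state=14 & 0xf = 0xe; word=0x001d
[5+:1] prio=0 & 0x1 = 0x0; word=0x001d
[6+:4] cnt=9 & 0xf = 0x9; word=0x025d
[10+:2] flags=-2 & 0x3 = 0x2; word=0x0a5d
[12+:4] kind=15 & 0xf = 0xf; word=0xfa5d
word = 0xfa5d → little-endian bytes:
  [0]=0x5d  [1]=0xfa

5d fa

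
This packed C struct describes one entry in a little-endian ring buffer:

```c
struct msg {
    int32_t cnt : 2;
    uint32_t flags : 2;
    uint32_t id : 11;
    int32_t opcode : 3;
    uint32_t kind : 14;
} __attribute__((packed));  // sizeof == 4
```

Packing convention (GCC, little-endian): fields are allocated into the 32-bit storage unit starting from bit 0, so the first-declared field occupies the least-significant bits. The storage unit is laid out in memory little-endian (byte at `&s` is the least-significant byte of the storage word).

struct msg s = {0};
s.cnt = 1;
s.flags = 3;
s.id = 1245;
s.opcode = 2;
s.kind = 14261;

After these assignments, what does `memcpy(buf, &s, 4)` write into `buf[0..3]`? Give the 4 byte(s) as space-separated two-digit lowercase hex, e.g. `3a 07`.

dd 4d d5 de

[0+:2] cnt=1 & 0x3 = 0x1; word=0x00000001
[2+:2] flags=3 & 0x3 = 0x3; word=0x0000000d
[4+:11] id=1245 & 0x7ff = 0x4dd; word=0x00004ddd
[15+:3] opcode=2 & 0x7 = 0x2; word=0x00014ddd
[18+:14] kind=14261 & 0x3fff = 0x37b5; word=0xded54ddd
word = 0xded54ddd → little-endian bytes:
  [0]=0xdd  [1]=0x4d  [2]=0xd5  [3]=0xde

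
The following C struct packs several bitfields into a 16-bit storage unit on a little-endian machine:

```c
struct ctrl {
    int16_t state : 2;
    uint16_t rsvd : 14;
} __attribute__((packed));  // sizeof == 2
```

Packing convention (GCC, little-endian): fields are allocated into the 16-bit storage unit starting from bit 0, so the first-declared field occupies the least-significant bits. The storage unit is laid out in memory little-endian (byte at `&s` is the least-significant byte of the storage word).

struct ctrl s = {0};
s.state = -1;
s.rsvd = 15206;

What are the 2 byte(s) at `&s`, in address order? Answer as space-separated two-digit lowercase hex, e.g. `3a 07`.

9b ed

state (2b) val=-1 bits=0x3 at bit 0: 0x0003
rsvd (14b) val=15206 bits=0x3b66 at bit 2: 0xed9b
word = 0xed9b → little-endian bytes:
  [0]=0x9b  [1]=0xed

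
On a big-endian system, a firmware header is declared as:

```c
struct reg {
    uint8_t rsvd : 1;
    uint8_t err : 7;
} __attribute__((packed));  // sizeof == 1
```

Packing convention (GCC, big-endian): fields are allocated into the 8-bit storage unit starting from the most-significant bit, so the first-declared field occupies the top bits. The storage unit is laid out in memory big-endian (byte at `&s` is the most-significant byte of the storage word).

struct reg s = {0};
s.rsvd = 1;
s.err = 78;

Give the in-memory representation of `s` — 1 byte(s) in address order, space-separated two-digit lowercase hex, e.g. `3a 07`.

ce

[7+:1] rsvd=1 & 0x1 = 0x1; word=0x80
[0+:7] err=78 & 0x7f = 0x4e; word=0xce
word = 0xce → big-endian bytes:
  [0]=0xce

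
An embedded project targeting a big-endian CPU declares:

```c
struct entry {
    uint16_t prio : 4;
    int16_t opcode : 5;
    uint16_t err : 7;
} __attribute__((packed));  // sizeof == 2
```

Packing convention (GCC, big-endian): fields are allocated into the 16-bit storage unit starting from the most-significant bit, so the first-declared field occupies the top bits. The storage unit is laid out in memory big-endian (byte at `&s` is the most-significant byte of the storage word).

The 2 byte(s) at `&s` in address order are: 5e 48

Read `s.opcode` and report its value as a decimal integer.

[0]=0x5e [1]=0x48 (big-endian) → word 0x5e48
prio:4 @ bit 12 → (0x5e48>>12)&0xf = 0x5
opcode:5 @ bit 7 → (0x5e48>>7)&0x1f = 0x1c  ←
err:7 @ bit 0 → (0x5e48>>0)&0x7f = 0x48
opcode signed 5b, MSB=1: 28 - 32 = -4

-4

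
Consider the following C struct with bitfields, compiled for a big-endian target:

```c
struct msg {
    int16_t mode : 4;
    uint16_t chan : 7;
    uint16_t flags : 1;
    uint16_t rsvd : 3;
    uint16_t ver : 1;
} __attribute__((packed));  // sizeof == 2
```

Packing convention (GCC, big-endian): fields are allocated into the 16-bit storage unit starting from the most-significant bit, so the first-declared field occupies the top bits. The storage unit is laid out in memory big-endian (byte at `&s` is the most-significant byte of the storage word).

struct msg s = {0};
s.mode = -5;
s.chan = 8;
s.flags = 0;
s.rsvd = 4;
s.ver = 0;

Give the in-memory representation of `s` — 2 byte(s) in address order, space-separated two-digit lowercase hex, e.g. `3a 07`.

b1 08

mode (4b) val=-5 bits=0xb at bit 12: 0xb000
chan (7b) val=8 bits=0x8 at bit 5: 0xb100
flags (1b) val=0 bits=0x0 at bit 4: 0xb100
rsvd (3b) val=4 bits=0x4 at bit 1: 0xb108
ver (1b) val=0 bits=0x0 at bit 0: 0xb108
word = 0xb108 → big-endian bytes:
  [0]=0xb1  [1]=0x08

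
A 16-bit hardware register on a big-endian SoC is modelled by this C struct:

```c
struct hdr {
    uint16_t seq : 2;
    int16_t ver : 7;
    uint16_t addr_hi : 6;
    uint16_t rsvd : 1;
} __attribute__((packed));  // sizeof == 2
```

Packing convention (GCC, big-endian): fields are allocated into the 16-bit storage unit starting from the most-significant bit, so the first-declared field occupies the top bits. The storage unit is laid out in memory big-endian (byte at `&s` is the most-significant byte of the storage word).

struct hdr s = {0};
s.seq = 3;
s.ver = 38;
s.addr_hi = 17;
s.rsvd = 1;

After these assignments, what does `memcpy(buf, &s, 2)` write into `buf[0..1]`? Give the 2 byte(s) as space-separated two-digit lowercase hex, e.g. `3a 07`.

[14+:2] seq=3 & 0x3 = 0x3; word=0xc000
[7+:7] ver=38 & 0x7f = 0x26; word=0xd300
[1+:6] addr_hi=17 & 0x3f = 0x11; word=0xd322
[0+:1] rsvd=1 & 0x1 = 0x1; word=0xd323
word = 0xd323 → big-endian bytes:
  [0]=0xd3  [1]=0x23

d3 23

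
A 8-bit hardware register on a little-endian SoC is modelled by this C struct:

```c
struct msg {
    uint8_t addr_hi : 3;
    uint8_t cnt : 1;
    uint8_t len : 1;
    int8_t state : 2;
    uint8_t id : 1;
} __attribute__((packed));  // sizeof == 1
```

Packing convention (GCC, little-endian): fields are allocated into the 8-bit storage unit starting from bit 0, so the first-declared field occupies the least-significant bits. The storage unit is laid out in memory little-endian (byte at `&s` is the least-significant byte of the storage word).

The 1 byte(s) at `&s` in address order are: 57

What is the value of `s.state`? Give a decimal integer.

-2

[0]=0x57 (little-endian) → word 0x57
addr_hi:3 @ bit 0 → (0x57>>0)&0x7 = 0x7
cnt:1 @ bit 3 → (0x57>>3)&0x1 = 0x0
len:1 @ bit 4 → (0x57>>4)&0x1 = 0x1
state:2 @ bit 5 → (0x57>>5)&0x3 = 0x2  ←
id:1 @ bit 7 → (0x57>>7)&0x1 = 0x0
state signed 2b, MSB=1: 2 - 4 = -2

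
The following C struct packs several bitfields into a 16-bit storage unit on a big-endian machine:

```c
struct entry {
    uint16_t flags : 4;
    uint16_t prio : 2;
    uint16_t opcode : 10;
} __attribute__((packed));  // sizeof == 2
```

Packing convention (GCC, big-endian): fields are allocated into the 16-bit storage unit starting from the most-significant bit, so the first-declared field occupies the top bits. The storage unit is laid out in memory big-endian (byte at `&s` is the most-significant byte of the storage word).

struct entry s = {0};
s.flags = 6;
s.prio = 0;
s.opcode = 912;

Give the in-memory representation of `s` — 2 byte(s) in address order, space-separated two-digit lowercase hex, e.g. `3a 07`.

[12+:4] flags=6 & 0xf = 0x6; word=0x6000
[10+:2] prio=0 & 0x3 = 0x0; word=0x6000
[0+:10] opcode=912 & 0x3ff = 0x390; word=0x6390
word = 0x6390 → big-endian bytes:
  [0]=0x63  [1]=0x90

63 90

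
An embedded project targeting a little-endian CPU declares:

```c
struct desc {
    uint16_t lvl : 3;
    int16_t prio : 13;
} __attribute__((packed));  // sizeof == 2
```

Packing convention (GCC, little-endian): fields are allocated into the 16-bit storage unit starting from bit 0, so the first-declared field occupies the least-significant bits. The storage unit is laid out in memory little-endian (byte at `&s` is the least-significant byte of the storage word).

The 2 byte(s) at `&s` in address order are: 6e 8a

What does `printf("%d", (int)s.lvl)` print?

6

[0]=0x6e [1]=0x8a (little-endian) → word 0x8a6e
lvl:3 @ bit 0 → (0x8a6e>>0)&0x7 = 0x6  ←
prio:13 @ bit 3 → (0x8a6e>>3)&0x1fff = 0x114d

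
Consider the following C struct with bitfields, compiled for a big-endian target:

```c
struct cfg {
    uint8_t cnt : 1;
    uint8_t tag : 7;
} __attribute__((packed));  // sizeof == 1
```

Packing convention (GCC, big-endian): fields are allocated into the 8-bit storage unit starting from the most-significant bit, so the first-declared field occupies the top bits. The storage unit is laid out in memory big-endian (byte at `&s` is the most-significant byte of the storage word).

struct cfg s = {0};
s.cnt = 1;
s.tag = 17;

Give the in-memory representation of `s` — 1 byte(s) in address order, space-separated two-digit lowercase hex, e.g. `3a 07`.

91

cnt (1b) val=1 bits=0x1 at bit 7: 0x80
tag (7b) val=17 bits=0x11 at bit 0: 0x91
word = 0x91 → big-endian bytes:
  [0]=0x91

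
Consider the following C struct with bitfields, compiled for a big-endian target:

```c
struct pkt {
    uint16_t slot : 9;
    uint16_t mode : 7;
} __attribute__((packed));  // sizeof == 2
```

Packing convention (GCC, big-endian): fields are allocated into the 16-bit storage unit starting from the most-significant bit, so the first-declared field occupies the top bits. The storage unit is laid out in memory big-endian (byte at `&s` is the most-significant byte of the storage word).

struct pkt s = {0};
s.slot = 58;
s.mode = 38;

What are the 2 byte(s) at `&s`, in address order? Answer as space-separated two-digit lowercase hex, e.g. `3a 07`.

1d 26

slot (9b) val=58 bits=0x3a at bit 7: 0x1d00
mode (7b) val=38 bits=0x26 at bit 0: 0x1d26
word = 0x1d26 → big-endian bytes:
  [0]=0x1d  [1]=0x26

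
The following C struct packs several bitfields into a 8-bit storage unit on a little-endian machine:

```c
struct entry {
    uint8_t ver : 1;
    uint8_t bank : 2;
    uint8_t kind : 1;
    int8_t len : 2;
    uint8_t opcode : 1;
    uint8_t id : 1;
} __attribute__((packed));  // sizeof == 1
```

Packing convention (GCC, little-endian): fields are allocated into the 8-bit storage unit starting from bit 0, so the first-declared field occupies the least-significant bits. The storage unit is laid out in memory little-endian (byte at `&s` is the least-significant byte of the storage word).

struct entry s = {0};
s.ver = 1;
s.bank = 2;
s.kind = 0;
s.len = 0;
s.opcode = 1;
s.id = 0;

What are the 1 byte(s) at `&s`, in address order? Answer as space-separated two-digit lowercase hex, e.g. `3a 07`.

45

ver:1 = 1 → 0x1 << 0 → word 0x01
bank:2 = 2 → 0x2 << 1 → word 0x05
kind:1 = 0 → 0x0 << 3 → word 0x05
len:2 = 0 → 0x0 << 4 → word 0x05
opcode:1 = 1 → 0x1 << 6 → word 0x45
id:1 = 0 → 0x0 << 7 → word 0x45
word = 0x45 → little-endian bytes:
  [0]=0x45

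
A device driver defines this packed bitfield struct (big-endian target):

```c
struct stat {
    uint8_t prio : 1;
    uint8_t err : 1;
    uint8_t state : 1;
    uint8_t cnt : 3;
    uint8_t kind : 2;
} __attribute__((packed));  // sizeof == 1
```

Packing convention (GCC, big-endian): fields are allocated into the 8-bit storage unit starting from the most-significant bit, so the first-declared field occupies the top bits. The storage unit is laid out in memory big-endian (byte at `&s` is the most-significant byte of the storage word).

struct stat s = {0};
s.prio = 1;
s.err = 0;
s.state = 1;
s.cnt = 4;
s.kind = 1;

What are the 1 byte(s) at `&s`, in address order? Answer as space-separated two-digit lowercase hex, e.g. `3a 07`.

[7+:1] prio=1 & 0x1 = 0x1; word=0x80
[6+:1] err=0 & 0x1 = 0x0; word=0x80
[5+:1] state=1 & 0x1 = 0x1; word=0xa0
[2+:3] cnt=4 & 0x7 = 0x4; word=0xb0
[0+:2] kind=1 & 0x3 = 0x1; word=0xb1
word = 0xb1 → big-endian bytes:
  [0]=0xb1

b1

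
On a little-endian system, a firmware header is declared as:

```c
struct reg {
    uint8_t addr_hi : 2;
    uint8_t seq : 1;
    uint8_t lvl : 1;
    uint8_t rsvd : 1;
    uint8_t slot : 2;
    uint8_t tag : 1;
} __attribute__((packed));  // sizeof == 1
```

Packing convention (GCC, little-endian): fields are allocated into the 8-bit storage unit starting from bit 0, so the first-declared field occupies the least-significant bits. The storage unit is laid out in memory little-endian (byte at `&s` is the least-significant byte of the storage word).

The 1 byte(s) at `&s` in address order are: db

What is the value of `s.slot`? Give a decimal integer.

2

[0]=0xdb (little-endian) → word 0xdb
addr_hi:2 @ bit 0 → (0xdb>>0)&0x3 = 0x3
seq:1 @ bit 2 → (0xdb>>2)&0x1 = 0x0
lvl:1 @ bit 3 → (0xdb>>3)&0x1 = 0x1
rsvd:1 @ bit 4 → (0xdb>>4)&0x1 = 0x1
slot:2 @ bit 5 → (0xdb>>5)&0x3 = 0x2  ←
tag:1 @ bit 7 → (0xdb>>7)&0x1 = 0x1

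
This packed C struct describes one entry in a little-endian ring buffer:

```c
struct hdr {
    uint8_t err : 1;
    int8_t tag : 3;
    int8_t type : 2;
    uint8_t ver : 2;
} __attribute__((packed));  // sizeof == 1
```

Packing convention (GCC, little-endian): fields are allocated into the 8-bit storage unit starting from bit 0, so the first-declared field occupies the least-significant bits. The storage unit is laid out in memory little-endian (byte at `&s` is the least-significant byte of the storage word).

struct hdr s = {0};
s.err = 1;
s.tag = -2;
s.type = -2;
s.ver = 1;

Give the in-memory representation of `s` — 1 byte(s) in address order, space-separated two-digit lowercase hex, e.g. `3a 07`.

6d

err:1 = 1 → 0x1 << 0 → word 0x01
tag:3 = -2 → 0x6 << 1 → word 0x0d
type:2 = -2 → 0x2 << 4 → word 0x2d
ver:2 = 1 → 0x1 << 6 → word 0x6d
word = 0x6d → little-endian bytes:
  [0]=0x6d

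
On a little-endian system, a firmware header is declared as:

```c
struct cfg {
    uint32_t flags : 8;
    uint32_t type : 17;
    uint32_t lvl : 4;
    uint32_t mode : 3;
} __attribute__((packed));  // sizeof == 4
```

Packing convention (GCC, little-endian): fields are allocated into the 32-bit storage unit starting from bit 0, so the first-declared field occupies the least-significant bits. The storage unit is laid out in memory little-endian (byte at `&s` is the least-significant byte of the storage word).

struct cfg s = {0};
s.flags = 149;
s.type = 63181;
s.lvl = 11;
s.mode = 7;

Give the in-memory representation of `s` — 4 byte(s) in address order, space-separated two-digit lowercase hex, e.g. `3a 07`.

flags (8b) val=149 bits=0x95 at bit 0: 0x00000095
type (17b) val=63181 bits=0xf6cd at bit 8: 0x00f6cd95
lvl (4b) val=11 bits=0xb at bit 25: 0x16f6cd95
mode (3b) val=7 bits=0x7 at bit 29: 0xf6f6cd95
word = 0xf6f6cd95 → little-endian bytes:
  [0]=0x95  [1]=0xcd  [2]=0xf6  [3]=0xf6

95 cd f6 f6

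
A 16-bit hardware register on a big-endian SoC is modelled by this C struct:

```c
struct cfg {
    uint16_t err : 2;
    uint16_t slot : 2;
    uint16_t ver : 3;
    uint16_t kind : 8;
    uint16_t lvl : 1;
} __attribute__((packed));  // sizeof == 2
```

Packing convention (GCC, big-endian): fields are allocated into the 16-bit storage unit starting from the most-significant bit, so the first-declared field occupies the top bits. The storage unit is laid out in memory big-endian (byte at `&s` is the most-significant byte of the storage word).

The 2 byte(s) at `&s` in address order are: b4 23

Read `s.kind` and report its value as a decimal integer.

[0]=0xb4 [1]=0x23 (big-endian) → word 0xb423
err [14+:2] = (word>>14) & 0x3 = 2
slot [12+:2] = (word>>12) & 0x3 = 3
ver [9+:3] = (word>>9) & 0x7 = 2
kind [1+:8] = (word>>1) & 0xff = 17  ←
lvl [0+:1] = (word>>0) & 0x1 = 1

17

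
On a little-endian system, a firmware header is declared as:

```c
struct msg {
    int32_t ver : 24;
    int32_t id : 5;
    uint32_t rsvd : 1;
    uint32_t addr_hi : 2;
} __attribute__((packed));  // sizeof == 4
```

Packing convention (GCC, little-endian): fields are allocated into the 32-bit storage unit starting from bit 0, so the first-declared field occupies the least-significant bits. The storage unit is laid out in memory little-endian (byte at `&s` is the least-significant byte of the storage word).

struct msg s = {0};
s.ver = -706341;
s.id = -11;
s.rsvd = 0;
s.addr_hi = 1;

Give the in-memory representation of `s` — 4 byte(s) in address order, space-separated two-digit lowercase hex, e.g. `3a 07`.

db 38 f5 55

[0+:24] ver=-706341 & 0xffffff = 0xf538db; word=0x00f538db
[24+:5] id=-11 & 0x1f = 0x15; word=0x15f538db
[29+:1] rsvd=0 & 0x1 = 0x0; word=0x15f538db
[30+:2] addr_hi=1 & 0x3 = 0x1; word=0x55f538db
word = 0x55f538db → little-endian bytes:
  [0]=0xdb  [1]=0x38  [2]=0xf5  [3]=0x55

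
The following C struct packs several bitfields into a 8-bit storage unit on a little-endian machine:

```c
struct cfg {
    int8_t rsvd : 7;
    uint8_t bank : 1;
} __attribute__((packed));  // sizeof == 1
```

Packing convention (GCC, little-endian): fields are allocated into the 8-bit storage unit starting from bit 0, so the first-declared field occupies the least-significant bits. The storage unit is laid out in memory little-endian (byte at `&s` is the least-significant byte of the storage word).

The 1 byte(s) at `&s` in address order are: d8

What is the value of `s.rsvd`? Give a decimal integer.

[0]=0xd8 (little-endian) → word 0xd8
rsvd:7 @ bit 0 → (0xd8>>0)&0x7f = 0x58  ←
bank:1 @ bit 7 → (0xd8>>7)&0x1 = 0x1
rsvd signed 7b, MSB=1: 88 - 128 = -40

-40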